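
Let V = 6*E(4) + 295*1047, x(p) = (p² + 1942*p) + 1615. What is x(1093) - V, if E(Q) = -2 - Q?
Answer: 3010041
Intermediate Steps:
x(p) = 1615 + p² + 1942*p
V = 308829 (V = 6*(-2 - 1*4) + 295*1047 = 6*(-2 - 4) + 308865 = 6*(-6) + 308865 = -36 + 308865 = 308829)
x(1093) - V = (1615 + 1093² + 1942*1093) - 1*308829 = (1615 + 1194649 + 2122606) - 308829 = 3318870 - 308829 = 3010041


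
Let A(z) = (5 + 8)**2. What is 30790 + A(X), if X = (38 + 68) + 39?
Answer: 30959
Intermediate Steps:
X = 145 (X = 106 + 39 = 145)
A(z) = 169 (A(z) = 13**2 = 169)
30790 + A(X) = 30790 + 169 = 30959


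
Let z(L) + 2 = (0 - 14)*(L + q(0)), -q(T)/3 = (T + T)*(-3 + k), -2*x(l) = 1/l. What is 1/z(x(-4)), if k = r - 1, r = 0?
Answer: -4/15 ≈ -0.26667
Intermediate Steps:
x(l) = -1/(2*l)
k = -1 (k = 0 - 1 = -1)
q(T) = 24*T (q(T) = -3*(T + T)*(-3 - 1) = -3*2*T*(-4) = -(-24)*T = 24*T)
z(L) = -2 - 14*L (z(L) = -2 + (0 - 14)*(L + 24*0) = -2 - 14*(L + 0) = -2 - 14*L)
1/z(x(-4)) = 1/(-2 - (-7)/(-4)) = 1/(-2 - (-7)*(-1)/4) = 1/(-2 - 14*⅛) = 1/(-2 - 7/4) = 1/(-15/4) = -4/15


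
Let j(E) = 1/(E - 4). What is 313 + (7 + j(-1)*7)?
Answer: 1593/5 ≈ 318.60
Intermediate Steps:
j(E) = 1/(-4 + E)
313 + (7 + j(-1)*7) = 313 + (7 + 7/(-4 - 1)) = 313 + (7 + 7/(-5)) = 313 + (7 - 1/5*7) = 313 + (7 - 7/5) = 313 + 28/5 = 1593/5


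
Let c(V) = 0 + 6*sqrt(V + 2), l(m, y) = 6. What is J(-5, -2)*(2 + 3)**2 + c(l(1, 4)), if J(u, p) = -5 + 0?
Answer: -125 + 12*sqrt(2) ≈ -108.03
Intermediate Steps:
J(u, p) = -5
c(V) = 6*sqrt(2 + V) (c(V) = 0 + 6*sqrt(2 + V) = 6*sqrt(2 + V))
J(-5, -2)*(2 + 3)**2 + c(l(1, 4)) = -5*(2 + 3)**2 + 6*sqrt(2 + 6) = -5*5**2 + 6*sqrt(8) = -5*25 + 6*(2*sqrt(2)) = -125 + 12*sqrt(2)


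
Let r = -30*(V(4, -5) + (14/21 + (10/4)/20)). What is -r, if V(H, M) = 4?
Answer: 575/4 ≈ 143.75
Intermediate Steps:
r = -575/4 (r = -30*(4 + (14/21 + (10/4)/20)) = -30*(4 + (14*(1/21) + (10*(1/4))*(1/20))) = -30*(4 + (2/3 + (5/2)*(1/20))) = -30*(4 + (2/3 + 1/8)) = -30*(4 + 19/24) = -30*115/24 = -575/4 ≈ -143.75)
-r = -1*(-575/4) = 575/4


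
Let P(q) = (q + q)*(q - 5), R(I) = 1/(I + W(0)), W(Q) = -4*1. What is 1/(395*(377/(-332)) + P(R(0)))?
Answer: -664/296087 ≈ -0.0022426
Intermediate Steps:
W(Q) = -4
R(I) = 1/(-4 + I) (R(I) = 1/(I - 4) = 1/(-4 + I))
P(q) = 2*q*(-5 + q) (P(q) = (2*q)*(-5 + q) = 2*q*(-5 + q))
1/(395*(377/(-332)) + P(R(0))) = 1/(395*(377/(-332)) + 2*(-5 + 1/(-4 + 0))/(-4 + 0)) = 1/(395*(377*(-1/332)) + 2*(-5 + 1/(-4))/(-4)) = 1/(395*(-377/332) + 2*(-¼)*(-5 - ¼)) = 1/(-148915/332 + 2*(-¼)*(-21/4)) = 1/(-148915/332 + 21/8) = 1/(-296087/664) = -664/296087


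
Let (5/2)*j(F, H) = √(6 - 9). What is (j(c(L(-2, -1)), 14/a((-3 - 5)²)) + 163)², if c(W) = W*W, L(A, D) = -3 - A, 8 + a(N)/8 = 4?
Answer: 664213/25 + 652*I*√3/5 ≈ 26569.0 + 225.86*I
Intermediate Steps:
a(N) = -32 (a(N) = -64 + 8*4 = -64 + 32 = -32)
c(W) = W²
j(F, H) = 2*I*√3/5 (j(F, H) = 2*√(6 - 9)/5 = 2*√(-3)/5 = 2*(I*√3)/5 = 2*I*√3/5)
(j(c(L(-2, -1)), 14/a((-3 - 5)²)) + 163)² = (2*I*√3/5 + 163)² = (163 + 2*I*√3/5)²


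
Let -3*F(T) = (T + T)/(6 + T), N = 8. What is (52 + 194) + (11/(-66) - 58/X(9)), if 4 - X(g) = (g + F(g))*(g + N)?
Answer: 350155/1422 ≈ 246.24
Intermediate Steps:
F(T) = -2*T/(3*(6 + T)) (F(T) = -(T + T)/(3*(6 + T)) = -2*T/(3*(6 + T)))
X(g) = 4 - (8 + g)*(g - 2*g/(18 + 3*g)) (X(g) = 4 - (g - 2*g/(18 + 3*g))*(g + 8) = 4 - (g - 2*g/(18 + 3*g))*(8 + g) = 4 - (8 + g)*(g - 2*g/(18 + 3*g)))
(52 + 194) + (11/(-66) - 58/X(9)) = (52 + 194) + (11/(-66) - 58*3*(6 + 9)/(72 - 116*9 - 40*9² - 3*9³)) = 246 + (11*(-1/66) - 58*45/(72 - 1044 - 40*81 - 3*729)) = 246 + (-⅙ - 58*45/(72 - 1044 - 3240 - 2187)) = 246 + (-⅙ - 58/((⅓)*(1/15)*(-6399))) = 246 + (-⅙ - 58/(-711/5)) = 246 + (-⅙ - 58*(-5/711)) = 246 + (-⅙ + 290/711) = 246 + 343/1422 = 350155/1422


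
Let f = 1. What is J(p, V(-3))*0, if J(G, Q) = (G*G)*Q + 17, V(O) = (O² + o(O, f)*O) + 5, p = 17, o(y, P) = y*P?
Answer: 0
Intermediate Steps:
o(y, P) = P*y
V(O) = 5 + 2*O² (V(O) = (O² + (1*O)*O) + 5 = (O² + O*O) + 5 = (O² + O²) + 5 = 2*O² + 5 = 5 + 2*O²)
J(G, Q) = 17 + Q*G² (J(G, Q) = G²*Q + 17 = Q*G² + 17 = 17 + Q*G²)
J(p, V(-3))*0 = (17 + (5 + 2*(-3)²)*17²)*0 = (17 + (5 + 2*9)*289)*0 = (17 + (5 + 18)*289)*0 = (17 + 23*289)*0 = (17 + 6647)*0 = 6664*0 = 0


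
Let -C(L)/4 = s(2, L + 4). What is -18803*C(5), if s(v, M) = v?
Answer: 150424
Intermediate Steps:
C(L) = -8 (C(L) = -4*2 = -8)
-18803*C(5) = -18803*(-8) = 150424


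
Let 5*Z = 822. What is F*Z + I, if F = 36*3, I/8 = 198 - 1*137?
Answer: 91216/5 ≈ 18243.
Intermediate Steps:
Z = 822/5 (Z = (1/5)*822 = 822/5 ≈ 164.40)
I = 488 (I = 8*(198 - 1*137) = 8*(198 - 137) = 8*61 = 488)
F = 108
F*Z + I = 108*(822/5) + 488 = 88776/5 + 488 = 91216/5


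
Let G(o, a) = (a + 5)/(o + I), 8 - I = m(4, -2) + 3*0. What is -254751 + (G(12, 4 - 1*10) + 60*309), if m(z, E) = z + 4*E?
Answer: -5669065/24 ≈ -2.3621e+5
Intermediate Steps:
I = 12 (I = 8 - ((4 + 4*(-2)) + 3*0) = 8 - ((4 - 8) + 0) = 8 - (-4 + 0) = 8 - 1*(-4) = 8 + 4 = 12)
G(o, a) = (5 + a)/(12 + o) (G(o, a) = (a + 5)/(o + 12) = (5 + a)/(12 + o))
-254751 + (G(12, 4 - 1*10) + 60*309) = -254751 + ((5 + (4 - 1*10))/(12 + 12) + 60*309) = -254751 + ((5 + (4 - 10))/24 + 18540) = -254751 + ((5 - 6)/24 + 18540) = -254751 + ((1/24)*(-1) + 18540) = -254751 + (-1/24 + 18540) = -254751 + 444959/24 = -5669065/24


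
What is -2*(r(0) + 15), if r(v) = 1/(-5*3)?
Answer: -448/15 ≈ -29.867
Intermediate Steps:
r(v) = -1/15 (r(v) = 1/(-15) = -1/15)
-2*(r(0) + 15) = -2*(-1/15 + 15) = -2*224/15 = -448/15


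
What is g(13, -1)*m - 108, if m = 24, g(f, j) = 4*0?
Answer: -108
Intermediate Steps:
g(f, j) = 0
g(13, -1)*m - 108 = 0*24 - 108 = 0 - 108 = -108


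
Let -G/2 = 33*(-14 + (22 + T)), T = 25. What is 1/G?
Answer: -1/2178 ≈ -0.00045914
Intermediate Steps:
G = -2178 (G = -66*(-14 + (22 + 25)) = -66*(-14 + 47) = -66*33 = -2*1089 = -2178)
1/G = 1/(-2178) = -1/2178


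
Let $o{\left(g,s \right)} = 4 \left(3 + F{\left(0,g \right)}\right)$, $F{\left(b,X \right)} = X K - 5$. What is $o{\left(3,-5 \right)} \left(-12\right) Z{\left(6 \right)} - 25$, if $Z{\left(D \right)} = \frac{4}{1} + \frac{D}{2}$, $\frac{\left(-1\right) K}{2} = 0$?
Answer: $647$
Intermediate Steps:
$K = 0$ ($K = \left(-2\right) 0 = 0$)
$F{\left(b,X \right)} = -5$ ($F{\left(b,X \right)} = X 0 - 5 = 0 - 5 = -5$)
$Z{\left(D \right)} = 4 + \frac{D}{2}$ ($Z{\left(D \right)} = 4 \cdot 1 + D \frac{1}{2} = 4 + \frac{D}{2}$)
$o{\left(g,s \right)} = -8$ ($o{\left(g,s \right)} = 4 \left(3 - 5\right) = 4 \left(-2\right) = -8$)
$o{\left(3,-5 \right)} \left(-12\right) Z{\left(6 \right)} - 25 = \left(-8\right) \left(-12\right) \left(4 + \frac{1}{2} \cdot 6\right) - 25 = 96 \left(4 + 3\right) - 25 = 96 \cdot 7 - 25 = 672 - 25 = 647$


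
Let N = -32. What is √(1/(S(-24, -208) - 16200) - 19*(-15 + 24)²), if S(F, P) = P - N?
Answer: I*√103179710510/8188 ≈ 39.23*I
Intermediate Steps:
S(F, P) = 32 + P (S(F, P) = P - 1*(-32) = P + 32 = 32 + P)
√(1/(S(-24, -208) - 16200) - 19*(-15 + 24)²) = √(1/((32 - 208) - 16200) - 19*(-15 + 24)²) = √(1/(-176 - 16200) - 19*9²) = √(1/(-16376) - 19*81) = √(-1/16376 - 1539) = √(-25202665/16376) = I*√103179710510/8188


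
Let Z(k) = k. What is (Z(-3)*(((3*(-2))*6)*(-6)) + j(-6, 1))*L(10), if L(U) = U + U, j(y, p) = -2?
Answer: -13000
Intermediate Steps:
L(U) = 2*U
(Z(-3)*(((3*(-2))*6)*(-6)) + j(-6, 1))*L(10) = (-3*(3*(-2))*6*(-6) - 2)*(2*10) = (-3*(-6*6)*(-6) - 2)*20 = (-(-108)*(-6) - 2)*20 = (-3*216 - 2)*20 = (-648 - 2)*20 = -650*20 = -13000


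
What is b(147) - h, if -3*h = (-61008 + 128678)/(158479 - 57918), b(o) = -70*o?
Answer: -3104250400/301683 ≈ -10290.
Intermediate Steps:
h = -67670/301683 (h = -(-61008 + 128678)/(3*(158479 - 57918)) = -67670/(3*100561) = -⅓*67670/100561 = -67670/301683 ≈ -0.22431)
b(147) - h = -70*147 - 1*(-67670/301683) = -10290 + 67670/301683 = -3104250400/301683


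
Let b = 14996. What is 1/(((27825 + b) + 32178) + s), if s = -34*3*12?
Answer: 1/73775 ≈ 1.3555e-5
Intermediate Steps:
s = -1224 (s = -102*12 = -1224)
1/(((27825 + b) + 32178) + s) = 1/(((27825 + 14996) + 32178) - 1224) = 1/((42821 + 32178) - 1224) = 1/(74999 - 1224) = 1/73775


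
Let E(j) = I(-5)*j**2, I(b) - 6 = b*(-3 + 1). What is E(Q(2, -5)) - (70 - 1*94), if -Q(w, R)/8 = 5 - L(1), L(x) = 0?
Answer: 25624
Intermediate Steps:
Q(w, R) = -40 (Q(w, R) = -8*(5 - 1*0) = -8*(5 + 0) = -8*5 = -40)
I(b) = 6 - 2*b (I(b) = 6 + b*(-3 + 1) = 6 + b*(-2) = 6 - 2*b)
E(j) = 16*j**2 (E(j) = (6 - 2*(-5))*j**2 = (6 + 10)*j**2 = 16*j**2)
E(Q(2, -5)) - (70 - 1*94) = 16*(-40)**2 - (70 - 1*94) = 16*1600 - (70 - 94) = 25600 - 1*(-24) = 25600 + 24 = 25624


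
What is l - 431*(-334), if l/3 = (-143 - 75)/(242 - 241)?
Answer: 143300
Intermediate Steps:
l = -654 (l = 3*((-143 - 75)/(242 - 241)) = 3*(-218/1) = 3*(-218*1) = 3*(-218) = -654)
l - 431*(-334) = -654 - 431*(-334) = -654 + 143954 = 143300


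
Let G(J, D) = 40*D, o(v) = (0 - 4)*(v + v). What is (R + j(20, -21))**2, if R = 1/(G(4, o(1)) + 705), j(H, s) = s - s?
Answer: 1/148225 ≈ 6.7465e-6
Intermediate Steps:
o(v) = -8*v
j(H, s) = 0
R = 1/385 (R = 1/(40*(-8*1) + 705) = 1/(40*(-8) + 705) = 1/(-320 + 705) = 1/385 ≈ 0.0025974)
(R + j(20, -21))**2 = (1/385 + 0)**2 = (1/385)**2 = 1/148225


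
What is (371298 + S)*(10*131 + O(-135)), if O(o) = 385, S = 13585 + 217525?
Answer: 1021081560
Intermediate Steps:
S = 231110
(371298 + S)*(10*131 + O(-135)) = (371298 + 231110)*(10*131 + 385) = 602408*(1310 + 385) = 602408*1695 = 1021081560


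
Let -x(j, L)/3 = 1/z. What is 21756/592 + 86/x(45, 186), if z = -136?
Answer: 47225/12 ≈ 3935.4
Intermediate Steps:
x(j, L) = 3/136 (x(j, L) = -3/(-136) = -3*(-1/136) = 3/136)
21756/592 + 86/x(45, 186) = 21756/592 + 86/(3/136) = 21756*(1/592) + 86*(136/3) = 147/4 + 11696/3 = 47225/12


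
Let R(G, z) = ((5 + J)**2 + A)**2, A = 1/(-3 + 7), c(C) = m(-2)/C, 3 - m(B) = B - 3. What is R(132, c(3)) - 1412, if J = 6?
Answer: 212633/16 ≈ 13290.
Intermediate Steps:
m(B) = 6 - B (m(B) = 3 - (B - 3) = 3 - (-3 + B) = 3 + (3 - B) = 6 - B)
c(C) = 8/C (c(C) = (6 - 1*(-2))/C = (6 + 2)/C = 8/C)
A = 1/4 ≈ 0.25000
R(G, z) = 235225/16 (R(G, z) = ((5 + 6)**2 + 1/4)**2 = (11**2 + 1/4)**2 = (121 + 1/4)**2 = (485/4)**2 = 235225/16)
R(132, c(3)) - 1412 = 235225/16 - 1412 = 212633/16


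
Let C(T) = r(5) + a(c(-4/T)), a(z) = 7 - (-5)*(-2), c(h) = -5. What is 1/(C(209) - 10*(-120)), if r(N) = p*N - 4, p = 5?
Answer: 1/1218 ≈ 0.00082102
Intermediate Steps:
r(N) = -4 + 5*N (r(N) = 5*N - 4 = -4 + 5*N)
a(z) = -3 (a(z) = 7 - 1*10 = 7 - 10 = -3)
C(T) = 18 (C(T) = (-4 + 5*5) - 3 = (-4 + 25) - 3 = 21 - 3 = 18)
1/(C(209) - 10*(-120)) = 1/(18 - 10*(-120)) = 1/(18 + 1200) = 1/1218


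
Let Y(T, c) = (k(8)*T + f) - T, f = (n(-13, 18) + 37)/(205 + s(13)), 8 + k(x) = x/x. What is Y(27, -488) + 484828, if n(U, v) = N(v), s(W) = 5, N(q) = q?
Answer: 20353715/42 ≈ 4.8461e+5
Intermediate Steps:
n(U, v) = v
k(x) = -7 (k(x) = -8 + x/x = -8 + 1 = -7)
f = 11/42 (f = (18 + 37)/(205 + 5) = 55/210 = 55*(1/210) = 11/42 ≈ 0.26190)
Y(T, c) = 11/42 - 8*T (Y(T, c) = (-7*T + 11/42) - T = (11/42 - 7*T) - T = 11/42 - 8*T)
Y(27, -488) + 484828 = (11/42 - 8*27) + 484828 = (11/42 - 216) + 484828 = -9061/42 + 484828 = 20353715/42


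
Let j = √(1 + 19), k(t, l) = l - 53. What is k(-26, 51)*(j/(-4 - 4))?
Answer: √5/2 ≈ 1.1180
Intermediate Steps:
k(t, l) = -53 + l
j = 2*√5 (j = √20 = 2*√5 ≈ 4.4721)
k(-26, 51)*(j/(-4 - 4)) = (-53 + 51)*((2*√5)/(-4 - 4)) = -2*2*√5/(-8) = -(-1)*2*√5/4 = -(-1)*√5/2 = √5/2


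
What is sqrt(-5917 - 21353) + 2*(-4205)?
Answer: -8410 + 3*I*sqrt(3030) ≈ -8410.0 + 165.14*I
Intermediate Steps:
sqrt(-5917 - 21353) + 2*(-4205) = sqrt(-27270) - 8410 = 3*I*sqrt(3030) - 8410 = -8410 + 3*I*sqrt(3030)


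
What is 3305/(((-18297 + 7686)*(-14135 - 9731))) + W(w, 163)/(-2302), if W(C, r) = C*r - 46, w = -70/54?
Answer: 16291467299/145740843513 ≈ 0.11178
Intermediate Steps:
w = -35/27 (w = -70*1/54 = -35/27 ≈ -1.2963)
W(C, r) = -46 + C*r
3305/(((-18297 + 7686)*(-14135 - 9731))) + W(w, 163)/(-2302) = 3305/(((-18297 + 7686)*(-14135 - 9731))) + (-46 - 35/27*163)/(-2302) = 3305/((-10611*(-23866))) + (-46 - 5705/27)*(-1/2302) = 3305/253242126 - 6947/27*(-1/2302) = 3305*(1/253242126) + 6947/62154 = 3305/253242126 + 6947/62154 = 16291467299/145740843513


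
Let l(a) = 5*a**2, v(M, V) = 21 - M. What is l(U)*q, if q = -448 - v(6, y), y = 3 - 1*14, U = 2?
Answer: -9260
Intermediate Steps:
y = -11 (y = 3 - 14 = -11)
q = -463 (q = -448 - (21 - 1*6) = -448 - (21 - 6) = -448 - 1*15 = -448 - 15 = -463)
l(U)*q = (5*2**2)*(-463) = (5*4)*(-463) = 20*(-463) = -9260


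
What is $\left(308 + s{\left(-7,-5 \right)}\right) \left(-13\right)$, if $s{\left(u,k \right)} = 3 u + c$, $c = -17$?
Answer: $-3510$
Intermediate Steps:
$s{\left(u,k \right)} = -17 + 3 u$ ($s{\left(u,k \right)} = 3 u - 17 = -17 + 3 u$)
$\left(308 + s{\left(-7,-5 \right)}\right) \left(-13\right) = \left(308 + \left(-17 + 3 \left(-7\right)\right)\right) \left(-13\right) = \left(308 - 38\right) \left(-13\right) = 270 \left(-13\right) = -3510$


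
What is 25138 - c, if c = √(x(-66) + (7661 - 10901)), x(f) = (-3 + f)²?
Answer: 25099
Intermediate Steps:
c = 39 (c = √((-3 - 66)² + (7661 - 10901)) = √((-69)² - 3240) = √(4761 - 3240) = √1521 = 39)
25138 - c = 25138 - 1*39 = 25138 - 39 = 25099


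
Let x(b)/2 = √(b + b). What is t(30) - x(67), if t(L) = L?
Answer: 30 - 2*√134 ≈ 6.8483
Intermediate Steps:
x(b) = 2*√2*√b (x(b) = 2*√(b + b) = 2*√(2*b) = 2*(√2*√b) = 2*√2*√b)
t(30) - x(67) = 30 - 2*√2*√67 = 30 - 2*√134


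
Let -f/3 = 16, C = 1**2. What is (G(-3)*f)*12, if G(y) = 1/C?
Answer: -576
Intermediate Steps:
C = 1
f = -48 (f = -3*16 = -48)
G(y) = 1 (G(y) = 1/1 = 1)
(G(-3)*f)*12 = (1*(-48))*12 = -48*12 = -576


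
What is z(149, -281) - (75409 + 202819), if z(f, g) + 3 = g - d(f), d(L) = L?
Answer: -278661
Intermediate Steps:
z(f, g) = -3 + g - f (z(f, g) = -3 + (g - f) = -3 + g - f)
z(149, -281) - (75409 + 202819) = (-3 - 281 - 1*149) - (75409 + 202819) = (-3 - 281 - 149) - 1*278228 = -433 - 278228 = -278661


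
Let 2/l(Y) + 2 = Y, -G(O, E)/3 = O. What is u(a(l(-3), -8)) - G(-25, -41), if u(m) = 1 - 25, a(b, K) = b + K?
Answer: -99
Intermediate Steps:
G(O, E) = -3*O
l(Y) = 2/(-2 + Y)
a(b, K) = K + b
u(m) = -24
u(a(l(-3), -8)) - G(-25, -41) = -24 - (-3)*(-25) = -24 - 1*75 = -24 - 75 = -99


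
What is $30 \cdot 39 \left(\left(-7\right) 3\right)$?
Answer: $-24570$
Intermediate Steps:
$30 \cdot 39 \left(\left(-7\right) 3\right) = 1170 \left(-21\right) = -24570$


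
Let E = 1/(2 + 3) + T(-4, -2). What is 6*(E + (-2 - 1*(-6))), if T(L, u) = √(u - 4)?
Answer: 126/5 + 6*I*√6 ≈ 25.2 + 14.697*I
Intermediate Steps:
T(L, u) = √(-4 + u)
E = ⅕ + I*√6 (E = 1/(2 + 3) + √(-4 - 2) = 1/5 + √(-6) = ⅕ + I*√6 ≈ 0.2 + 2.4495*I)
6*(E + (-2 - 1*(-6))) = 6*((⅕ + I*√6) + (-2 - 1*(-6))) = 6*((⅕ + I*√6) + (-2 + 6)) = 6*((⅕ + I*√6) + 4) = 6*(21/5 + I*√6) = 126/5 + 6*I*√6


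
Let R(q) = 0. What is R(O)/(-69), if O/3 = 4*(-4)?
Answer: 0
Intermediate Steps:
O = -48 (O = 3*(4*(-4)) = 3*(-16) = -48)
R(O)/(-69) = 0/(-69) = -1/69*0 = 0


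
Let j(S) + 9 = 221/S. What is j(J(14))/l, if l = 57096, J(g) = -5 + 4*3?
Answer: 79/199836 ≈ 0.00039532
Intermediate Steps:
J(g) = 7 (J(g) = -5 + 12 = 7)
j(S) = -9 + 221/S
j(J(14))/l = (-9 + 221/7)/57096 = (-9 + 221*(1/7))*(1/57096) = (-9 + 221/7)*(1/57096) = (158/7)*(1/57096) = 79/199836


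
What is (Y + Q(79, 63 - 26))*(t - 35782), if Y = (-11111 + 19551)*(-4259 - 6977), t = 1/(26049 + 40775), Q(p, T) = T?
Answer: 226751979629359701/66824 ≈ 3.3933e+12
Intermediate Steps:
t = 1/66824 ≈ 1.4965e-5
Y = -94831840 (Y = 8440*(-11236) = -94831840)
(Y + Q(79, 63 - 26))*(t - 35782) = (-94831840 + (63 - 26))*(1/66824 - 35782) = (-94831840 + 37)*(-2391096367/66824) = -94831803*(-2391096367/66824) = 226751979629359701/66824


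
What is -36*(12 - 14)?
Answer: 72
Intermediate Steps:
-36*(12 - 14) = -36*(-2) = 72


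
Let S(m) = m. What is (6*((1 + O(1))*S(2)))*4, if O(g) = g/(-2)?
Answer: 24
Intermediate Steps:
O(g) = -g/2 (O(g) = g*(-1/2) = -g/2)
(6*((1 + O(1))*S(2)))*4 = (6*((1 - 1/2*1)*2))*4 = (6*((1 - 1/2)*2))*4 = (6*((1/2)*2))*4 = (6*1)*4 = 6*4 = 24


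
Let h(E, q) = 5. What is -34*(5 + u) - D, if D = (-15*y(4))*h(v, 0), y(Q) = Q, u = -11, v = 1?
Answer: 504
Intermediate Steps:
D = -300 (D = -15*4*5 = -60*5 = -300)
-34*(5 + u) - D = -34*(5 - 11) - 1*(-300) = -34*(-6) + 300 = 204 + 300 = 504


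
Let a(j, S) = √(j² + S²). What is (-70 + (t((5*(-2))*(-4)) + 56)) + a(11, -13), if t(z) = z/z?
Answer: -13 + √290 ≈ 4.0294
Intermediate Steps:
t(z) = 1
a(j, S) = √(S² + j²)
(-70 + (t((5*(-2))*(-4)) + 56)) + a(11, -13) = (-70 + (1 + 56)) + √((-13)² + 11²) = (-70 + 57) + √(169 + 121) = -13 + √290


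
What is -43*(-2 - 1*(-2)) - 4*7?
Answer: -28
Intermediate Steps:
-43*(-2 - 1*(-2)) - 4*7 = -43*(-2 + 2) - 28 = -43*0 - 28 = 0 - 28 = -28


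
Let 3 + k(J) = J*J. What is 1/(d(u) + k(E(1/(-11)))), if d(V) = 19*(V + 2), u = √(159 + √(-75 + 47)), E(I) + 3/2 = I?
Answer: 1/(18165/484 + 19*√(159 + 2*I*√7)) ≈ 0.0036075 - 5.188e-5*I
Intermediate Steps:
E(I) = -3/2 + I
u = √(159 + 2*I*√7) (u = √(159 + √(-28)) = √(159 + 2*I*√7) ≈ 12.611 + 0.2098*I)
d(V) = 38 + 19*V (d(V) = 19*(2 + V) = 38 + 19*V)
k(J) = -3 + J² (k(J) = -3 + J*J = -3 + J²)
1/(d(u) + k(E(1/(-11)))) = 1/((38 + 19*√(159 + 2*I*√7)) + (-3 + (-3/2 + 1/(-11))²)) = 1/((38 + 19*√(159 + 2*I*√7)) + (-3 + (-3/2 - 1/11)²)) = 1/((38 + 19*√(159 + 2*I*√7)) + (-3 + (-35/22)²)) = 1/((38 + 19*√(159 + 2*I*√7)) + (-3 + 1225/484)) = 1/((38 + 19*√(159 + 2*I*√7)) - 227/484) = 1/(18165/484 + 19*√(159 + 2*I*√7))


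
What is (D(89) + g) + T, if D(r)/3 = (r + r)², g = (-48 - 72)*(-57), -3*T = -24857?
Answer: 330533/3 ≈ 1.1018e+5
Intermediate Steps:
T = 24857/3 (T = -⅓*(-24857) = 24857/3 ≈ 8285.7)
g = 6840 (g = -120*(-57) = 6840)
D(r) = 12*r² (D(r) = 3*(r + r)² = 3*(2*r)² = 3*(4*r²) = 12*r²)
(D(89) + g) + T = (12*89² + 6840) + 24857/3 = (12*7921 + 6840) + 24857/3 = (95052 + 6840) + 24857/3 = 101892 + 24857/3 = 330533/3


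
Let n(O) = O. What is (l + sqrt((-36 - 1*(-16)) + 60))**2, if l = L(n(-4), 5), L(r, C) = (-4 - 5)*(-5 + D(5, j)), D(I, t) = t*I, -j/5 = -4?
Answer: 731065 - 3420*sqrt(10) ≈ 7.2025e+5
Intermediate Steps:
j = 20 (j = -5*(-4) = 20)
D(I, t) = I*t
L(r, C) = -855 (L(r, C) = (-4 - 5)*(-5 + 5*20) = -9*(-5 + 100) = -9*95 = -855)
l = -855
(l + sqrt((-36 - 1*(-16)) + 60))**2 = (-855 + sqrt((-36 - 1*(-16)) + 60))**2 = (-855 + sqrt((-36 + 16) + 60))**2 = (-855 + sqrt(-20 + 60))**2 = (-855 + sqrt(40))**2 = (-855 + 2*sqrt(10))**2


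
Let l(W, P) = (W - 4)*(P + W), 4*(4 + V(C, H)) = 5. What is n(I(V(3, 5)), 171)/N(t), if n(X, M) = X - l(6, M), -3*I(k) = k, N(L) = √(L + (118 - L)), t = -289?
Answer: -4237*√118/1416 ≈ -32.504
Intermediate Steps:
V(C, H) = -11/4 (V(C, H) = -4 + (¼)*5 = -4 + 5/4 = -11/4)
l(W, P) = (-4 + W)*(P + W)
N(L) = √118
I(k) = -k/3
n(X, M) = -12 + X - 2*M (n(X, M) = X - (6² - 4*M - 4*6 + M*6) = X - (36 - 4*M - 24 + 6*M) = X - (12 + 2*M) = X + (-12 - 2*M) = -12 + X - 2*M)
n(I(V(3, 5)), 171)/N(t) = (-12 - ⅓*(-11/4) - 2*171)/(√118) = (-12 + 11/12 - 342)*(√118/118) = -4237*√118/1416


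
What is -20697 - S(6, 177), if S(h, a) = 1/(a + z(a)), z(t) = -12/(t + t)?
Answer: -216097436/10441 ≈ -20697.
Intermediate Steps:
z(t) = -6/t (z(t) = -12*1/(2*t) = -6/t)
S(h, a) = 1/(a - 6/a)
-20697 - S(6, 177) = -20697 - 177/(-6 + 177²) = -20697 - 177/(-6 + 31329) = -20697 - 177/31323 = -20697 - 1*59/10441 = -20697 - 59/10441 = -216097436/10441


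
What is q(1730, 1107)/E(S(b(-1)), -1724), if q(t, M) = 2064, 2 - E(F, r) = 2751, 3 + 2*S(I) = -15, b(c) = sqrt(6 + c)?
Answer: -2064/2749 ≈ -0.75082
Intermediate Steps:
S(I) = -9 (S(I) = -3/2 + (1/2)*(-15) = -3/2 - 15/2 = -9)
E(F, r) = -2749 (E(F, r) = 2 - 1*2751 = 2 - 2751 = -2749)
q(1730, 1107)/E(S(b(-1)), -1724) = 2064/(-2749) = 2064*(-1/2749) = -2064/2749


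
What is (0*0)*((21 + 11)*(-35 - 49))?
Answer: 0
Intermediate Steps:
(0*0)*((21 + 11)*(-35 - 49)) = 0*(32*(-84)) = 0*(-2688) = 0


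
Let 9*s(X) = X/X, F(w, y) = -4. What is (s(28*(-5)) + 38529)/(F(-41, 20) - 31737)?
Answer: -346762/285669 ≈ -1.2139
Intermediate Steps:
s(X) = 1/9 (s(X) = (X/X)/9 = (1/9)*1 = 1/9)
(s(28*(-5)) + 38529)/(F(-41, 20) - 31737) = (1/9 + 38529)/(-4 - 31737) = (346762/9)/(-31741) = (346762/9)*(-1/31741) = -346762/285669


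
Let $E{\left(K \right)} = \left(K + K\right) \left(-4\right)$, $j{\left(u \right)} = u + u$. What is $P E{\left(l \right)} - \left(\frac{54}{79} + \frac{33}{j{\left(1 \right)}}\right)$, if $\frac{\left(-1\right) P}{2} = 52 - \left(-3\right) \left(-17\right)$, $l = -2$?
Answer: $- \frac{7771}{158} \approx -49.184$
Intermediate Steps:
$j{\left(u \right)} = 2 u$
$P = -2$ ($P = - 2 \left(52 - \left(-3\right) \left(-17\right)\right) = - 2 \left(52 - 51\right) = \left(-2\right) 1 = -2$)
$E{\left(K \right)} = - 8 K$ ($E{\left(K \right)} = 2 K \left(-4\right) = - 8 K$)
$P E{\left(l \right)} - \left(\frac{54}{79} + \frac{33}{j{\left(1 \right)}}\right) = - 2 \left(\left(-8\right) \left(-2\right)\right) - \left(\frac{33}{2} + \frac{54}{79}\right) = \left(-2\right) 16 - \left(\frac{54}{79} + \frac{33}{2}\right) = -32 - \frac{2715}{158} = - \frac{7771}{158}$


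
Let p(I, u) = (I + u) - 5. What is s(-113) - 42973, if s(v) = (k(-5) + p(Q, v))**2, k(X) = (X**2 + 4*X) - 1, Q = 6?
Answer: -31309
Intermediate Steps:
p(I, u) = -5 + I + u
k(X) = -1 + X**2 + 4*X
s(v) = (5 + v)**2 (s(v) = ((-1 + (-5)**2 + 4*(-5)) + (-5 + 6 + v))**2 = ((-1 + 25 - 20) + (1 + v))**2 = (4 + (1 + v))**2 = (5 + v)**2)
s(-113) - 42973 = (5 - 113)**2 - 42973 = (-108)**2 - 42973 = 11664 - 42973 = -31309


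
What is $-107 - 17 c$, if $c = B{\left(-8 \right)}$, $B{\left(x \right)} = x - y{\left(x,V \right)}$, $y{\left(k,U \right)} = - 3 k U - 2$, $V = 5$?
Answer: $2035$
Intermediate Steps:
$y{\left(k,U \right)} = -2 - 3 U k$ ($y{\left(k,U \right)} = - 3 U k - 2 = -2 - 3 U k$)
$B{\left(x \right)} = 2 + 16 x$ ($B{\left(x \right)} = x - \left(-2 - 15 x\right) = x + \left(2 + 15 x\right) = 2 + 16 x$)
$c = -126$ ($c = 2 + 16 \left(-8\right) = 2 - 128 = -126$)
$-107 - 17 c = -107 - -2142 = -107 + 2142 = 2035$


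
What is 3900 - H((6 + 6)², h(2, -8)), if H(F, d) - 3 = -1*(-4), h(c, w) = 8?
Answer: 3893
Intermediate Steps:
H(F, d) = 7 (H(F, d) = 3 - 1*(-4) = 3 + 4 = 7)
3900 - H((6 + 6)², h(2, -8)) = 3900 - 1*7 = 3900 - 7 = 3893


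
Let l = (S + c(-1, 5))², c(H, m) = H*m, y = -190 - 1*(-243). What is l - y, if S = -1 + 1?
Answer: -28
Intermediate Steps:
y = 53 (y = -190 + 243 = 53)
S = 0
l = 25 (l = (0 - 1*5)² = (0 - 5)² = (-5)² = 25)
l - y = 25 - 1*53 = 25 - 53 = -28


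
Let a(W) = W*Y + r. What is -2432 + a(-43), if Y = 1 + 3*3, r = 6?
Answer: -2856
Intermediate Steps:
Y = 10 (Y = 1 + 9 = 10)
a(W) = 6 + 10*W (a(W) = W*10 + 6 = 10*W + 6 = 6 + 10*W)
-2432 + a(-43) = -2432 + (6 + 10*(-43)) = -2432 + (6 - 430) = -2432 - 424 = -2856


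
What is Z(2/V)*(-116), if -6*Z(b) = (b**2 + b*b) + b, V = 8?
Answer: 29/4 ≈ 7.2500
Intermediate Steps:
Z(b) = -b**2/3 - b/6 (Z(b) = -((b**2 + b*b) + b)/6 = -((b**2 + b**2) + b)/6 = -(2*b**2 + b)/6 = -(b + 2*b**2)/6 = -b**2/3 - b/6)
Z(2/V)*(-116) = -2/8*(1 + 2*(2/8))/6*(-116) = -2*(1/8)*(1 + 2*(2*(1/8)))/6*(-116) = -1/6*1/4*(1 + 2*(1/4))*(-116) = -1/6*1/4*(1 + 1/2)*(-116) = -1/6*1/4*3/2*(-116) = -1/16*(-116) = 29/4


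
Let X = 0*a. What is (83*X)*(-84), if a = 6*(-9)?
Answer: 0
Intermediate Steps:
a = -54
X = 0 (X = 0*(-54) = 0)
(83*X)*(-84) = (83*0)*(-84) = 0*(-84) = 0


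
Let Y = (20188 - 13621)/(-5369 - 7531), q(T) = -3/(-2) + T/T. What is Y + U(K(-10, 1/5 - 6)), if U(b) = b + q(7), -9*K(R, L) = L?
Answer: 101989/38700 ≈ 2.6354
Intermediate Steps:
K(R, L) = -L/9
q(T) = 5/2 (q(T) = -3*(-1/2) + 1 = 3/2 + 1 = 5/2)
U(b) = 5/2 + b (U(b) = b + 5/2 = 5/2 + b)
Y = -2189/4300 (Y = 6567/(-12900) = 6567*(-1/12900) = -2189/4300 ≈ -0.50907)
Y + U(K(-10, 1/5 - 6)) = -2189/4300 + (5/2 - (1/5 - 6)/9) = -2189/4300 + (5/2 - 1/9*(-29/5)) = -2189/4300 + (5/2 + 29/45) = -2189/4300 + 283/90 = 101989/38700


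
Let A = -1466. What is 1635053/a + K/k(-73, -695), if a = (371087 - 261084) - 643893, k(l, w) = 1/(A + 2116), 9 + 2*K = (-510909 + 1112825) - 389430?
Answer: 5266826523171/76270 ≈ 6.9055e+7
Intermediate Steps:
K = 212477/2 (K = -9/2 + ((-510909 + 1112825) - 389430)/2 = -9/2 + (601916 - 389430)/2 = -9/2 + (½)*212486 = -9/2 + 106243 = 212477/2 ≈ 1.0624e+5)
k(l, w) = 1/650 (k(l, w) = 1/(-1466 + 2116) = 1/650)
a = -533890 (a = 110003 - 643893 = -533890)
1635053/a + K/k(-73, -695) = 1635053/(-533890) + 212477/(2*(1/650)) = 1635053*(-1/533890) + (212477/2)*650 = -233579/76270 + 69055025 = 5266826523171/76270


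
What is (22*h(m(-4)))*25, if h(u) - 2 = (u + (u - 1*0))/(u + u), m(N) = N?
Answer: 1650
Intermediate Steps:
h(u) = 3 (h(u) = 2 + (u + (u - 1*0))/(u + u) = 2 + (u + (u + 0))/((2*u)) = 2 + (u + u)*(1/(2*u)) = 2 + (2*u)*(1/(2*u)) = 2 + 1 = 3)
(22*h(m(-4)))*25 = (22*3)*25 = 66*25 = 1650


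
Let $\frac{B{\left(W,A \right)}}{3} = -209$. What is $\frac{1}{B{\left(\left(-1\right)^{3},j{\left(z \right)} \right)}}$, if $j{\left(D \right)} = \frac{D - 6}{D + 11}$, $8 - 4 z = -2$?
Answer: $- \frac{1}{627} \approx -0.0015949$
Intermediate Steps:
$z = \frac{5}{2}$ ($z = 2 - - \frac{1}{2} = 2 + \frac{1}{2} = \frac{5}{2} \approx 2.5$)
$j{\left(D \right)} = \frac{-6 + D}{11 + D}$
$B{\left(W,A \right)} = -627$ ($B{\left(W,A \right)} = 3 \left(-209\right) = -627$)
$\frac{1}{B{\left(\left(-1\right)^{3},j{\left(z \right)} \right)}} = \frac{1}{-627} = - \frac{1}{627}$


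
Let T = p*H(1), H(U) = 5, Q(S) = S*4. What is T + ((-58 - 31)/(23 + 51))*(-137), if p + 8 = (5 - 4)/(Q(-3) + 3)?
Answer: 82727/666 ≈ 124.21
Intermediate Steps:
Q(S) = 4*S
p = -73/9 (p = -8 + (5 - 4)/(4*(-3) + 3) = -8 + 1/(-12 + 3) = -8 + 1/(-9) = -8 + 1*(-⅑) = -8 - ⅑ = -73/9 ≈ -8.1111)
T = -365/9 (T = -73/9*5 = -365/9 ≈ -40.556)
T + ((-58 - 31)/(23 + 51))*(-137) = -365/9 + ((-58 - 31)/(23 + 51))*(-137) = -365/9 - 89/74*(-137) = -365/9 + 12193/74 = 82727/666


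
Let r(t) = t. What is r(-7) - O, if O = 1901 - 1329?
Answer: -579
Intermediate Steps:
O = 572
r(-7) - O = -7 - 1*572 = -7 - 572 = -579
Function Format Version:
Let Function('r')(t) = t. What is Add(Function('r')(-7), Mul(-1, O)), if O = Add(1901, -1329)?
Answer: -579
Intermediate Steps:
O = 572
Add(Function('r')(-7), Mul(-1, O)) = Add(-7, Mul(-1, 572)) = Add(-7, -572) = -579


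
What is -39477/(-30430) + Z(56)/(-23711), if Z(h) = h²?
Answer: 840610667/721525730 ≈ 1.1650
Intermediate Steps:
-39477/(-30430) + Z(56)/(-23711) = -39477/(-30430) + 56²/(-23711) = -39477*(-1/30430) + 3136*(-1/23711) = 39477/30430 - 3136/23711 = 840610667/721525730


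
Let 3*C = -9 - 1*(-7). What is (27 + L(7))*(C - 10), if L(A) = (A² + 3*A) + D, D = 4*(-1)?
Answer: -992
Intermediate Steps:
D = -4
C = -⅔ (C = (-9 - 1*(-7))/3 = (-9 + 7)/3 = (⅓)*(-2) = -⅔ ≈ -0.66667)
L(A) = -4 + A² + 3*A (L(A) = (A² + 3*A) - 4 = -4 + A² + 3*A)
(27 + L(7))*(C - 10) = (27 + (-4 + 7² + 3*7))*(-⅔ - 10) = (27 + (-4 + 49 + 21))*(-32/3) = (27 + 66)*(-32/3) = 93*(-32/3) = -992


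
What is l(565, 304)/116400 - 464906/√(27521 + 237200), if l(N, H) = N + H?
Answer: 869/116400 - 464906*√264721/264721 ≈ -903.58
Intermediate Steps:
l(N, H) = H + N
l(565, 304)/116400 - 464906/√(27521 + 237200) = (304 + 565)/116400 - 464906/√(27521 + 237200) = 869*(1/116400) - 464906*√264721/264721 = 869/116400 - 464906*√264721/264721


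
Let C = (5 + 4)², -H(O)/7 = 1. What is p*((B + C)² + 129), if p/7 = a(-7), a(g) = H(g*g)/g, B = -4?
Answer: 42406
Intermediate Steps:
H(O) = -7 (H(O) = -7*1 = -7)
a(g) = -7/g
C = 81 (C = 9² = 81)
p = 7 (p = 7*(-7/(-7)) = 7*(-7*(-⅐)) = 7*1 = 7)
p*((B + C)² + 129) = 7*((-4 + 81)² + 129) = 7*(77² + 129) = 7*(5929 + 129) = 7*6058 = 42406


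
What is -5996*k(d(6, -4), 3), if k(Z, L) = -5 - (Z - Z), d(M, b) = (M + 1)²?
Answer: 29980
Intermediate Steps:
d(M, b) = (1 + M)²
k(Z, L) = -5 (k(Z, L) = -5 - 1*0 = -5 + 0 = -5)
-5996*k(d(6, -4), 3) = -5996*(-5) = 29980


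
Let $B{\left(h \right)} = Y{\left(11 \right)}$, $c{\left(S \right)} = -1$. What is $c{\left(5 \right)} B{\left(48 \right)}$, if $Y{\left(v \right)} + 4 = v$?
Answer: $-7$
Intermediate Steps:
$Y{\left(v \right)} = -4 + v$
$B{\left(h \right)} = 7$ ($B{\left(h \right)} = -4 + 11 = 7$)
$c{\left(5 \right)} B{\left(48 \right)} = \left(-1\right) 7 = -7$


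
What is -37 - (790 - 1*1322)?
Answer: 495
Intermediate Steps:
-37 - (790 - 1*1322) = -37 - (790 - 1322) = -37 - 1*(-532) = -37 + 532 = 495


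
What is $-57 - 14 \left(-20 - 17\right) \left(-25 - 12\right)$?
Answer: $-19223$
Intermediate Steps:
$-57 - 14 \left(-20 - 17\right) \left(-25 - 12\right) = -57 - 14 \left(\left(-37\right) \left(-37\right)\right) = -57 - 19166 = -19223$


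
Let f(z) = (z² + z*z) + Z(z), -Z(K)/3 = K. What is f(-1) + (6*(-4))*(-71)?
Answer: 1709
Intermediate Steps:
Z(K) = -3*K
f(z) = -3*z + 2*z² (f(z) = (z² + z*z) - 3*z = (z² + z²) - 3*z = 2*z² - 3*z = -3*z + 2*z²)
f(-1) + (6*(-4))*(-71) = -(-3 + 2*(-1)) + (6*(-4))*(-71) = -(-3 - 2) - 24*(-71) = -1*(-5) + 1704 = 5 + 1704 = 1709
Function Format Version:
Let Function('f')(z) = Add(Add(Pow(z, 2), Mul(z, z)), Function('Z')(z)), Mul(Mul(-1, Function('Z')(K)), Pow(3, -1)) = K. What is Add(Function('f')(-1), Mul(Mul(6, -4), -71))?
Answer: 1709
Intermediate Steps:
Function('Z')(K) = Mul(-3, K)
Function('f')(z) = Add(Mul(-3, z), Mul(2, Pow(z, 2))) (Function('f')(z) = Add(Add(Pow(z, 2), Mul(z, z)), Mul(-3, z)) = Add(Add(Pow(z, 2), Pow(z, 2)), Mul(-3, z)) = Add(Mul(2, Pow(z, 2)), Mul(-3, z)) = Add(Mul(-3, z), Mul(2, Pow(z, 2))))
Add(Function('f')(-1), Mul(Mul(6, -4), -71)) = Add(Mul(-1, Add(-3, Mul(2, -1))), Mul(Mul(6, -4), -71)) = Add(Mul(-1, Add(-3, -2)), Mul(-24, -71)) = Add(Mul(-1, -5), 1704) = Add(5, 1704) = 1709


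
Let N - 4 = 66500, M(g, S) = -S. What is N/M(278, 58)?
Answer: -33252/29 ≈ -1146.6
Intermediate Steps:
N = 66504 (N = 4 + 66500 = 66504)
N/M(278, 58) = 66504/((-1*58)) = 66504/(-58) = 66504*(-1/58) = -33252/29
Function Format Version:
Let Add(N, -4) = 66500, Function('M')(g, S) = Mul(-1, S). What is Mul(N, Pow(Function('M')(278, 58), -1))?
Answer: Rational(-33252, 29) ≈ -1146.6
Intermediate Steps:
N = 66504 (N = Add(4, 66500) = 66504)
Mul(N, Pow(Function('M')(278, 58), -1)) = Mul(66504, Pow(Mul(-1, 58), -1)) = Mul(66504, Pow(-58, -1)) = Mul(66504, Rational(-1, 58)) = Rational(-33252, 29)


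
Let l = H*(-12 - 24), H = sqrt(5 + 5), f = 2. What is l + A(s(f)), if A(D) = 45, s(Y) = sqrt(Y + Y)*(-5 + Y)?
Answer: 45 - 36*sqrt(10) ≈ -68.842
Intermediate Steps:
s(Y) = sqrt(2)*sqrt(Y)*(-5 + Y) (s(Y) = sqrt(2*Y)*(-5 + Y) = (sqrt(2)*sqrt(Y))*(-5 + Y) = sqrt(2)*sqrt(Y)*(-5 + Y))
H = sqrt(10) ≈ 3.1623
l = -36*sqrt(10) (l = sqrt(10)*(-12 - 24) = sqrt(10)*(-36) = -36*sqrt(10) ≈ -113.84)
l + A(s(f)) = -36*sqrt(10) + 45 = 45 - 36*sqrt(10)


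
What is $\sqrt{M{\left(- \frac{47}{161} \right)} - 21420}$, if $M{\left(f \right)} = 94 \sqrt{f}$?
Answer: $\frac{\sqrt{-555227820 + 15134 i \sqrt{7567}}}{161} \approx 0.17351 + 146.36 i$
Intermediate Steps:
$\sqrt{M{\left(- \frac{47}{161} \right)} - 21420} = \sqrt{94 \sqrt{- \frac{47}{161}} - 21420} = \sqrt{94 \frac{i \sqrt{7567}}{161} - 21420} = \sqrt{\frac{94 i \sqrt{7567}}{161} - 21420} = \sqrt{-21420 + \frac{94 i \sqrt{7567}}{161}}$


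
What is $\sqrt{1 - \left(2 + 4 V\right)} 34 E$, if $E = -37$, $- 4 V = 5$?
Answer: $-2516$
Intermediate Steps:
$V = - \frac{5}{4}$ ($V = \left(- \frac{1}{4}\right) 5 = - \frac{5}{4} \approx -1.25$)
$\sqrt{1 - \left(2 + 4 V\right)} 34 E = \sqrt{1 - -3} \cdot 34 \left(-37\right) = \sqrt{1 + \left(5 - 2\right)} 34 \left(-37\right) = \sqrt{1 + 3} \cdot 34 \left(-37\right) = \sqrt{4} \cdot 34 \left(-37\right) = 2 \cdot 34 \left(-37\right) = 68 \left(-37\right) = -2516$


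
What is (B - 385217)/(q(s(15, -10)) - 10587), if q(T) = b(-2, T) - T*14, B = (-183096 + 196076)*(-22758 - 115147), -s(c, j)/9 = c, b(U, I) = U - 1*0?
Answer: 1790392117/8699 ≈ 2.0582e+5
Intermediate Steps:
b(U, I) = U (b(U, I) = U + 0 = U)
s(c, j) = -9*c
B = -1790006900 (B = 12980*(-137905) = -1790006900)
q(T) = -2 - 14*T (q(T) = -2 - T*14 = -2 - 14*T)
(B - 385217)/(q(s(15, -10)) - 10587) = (-1790006900 - 385217)/((-2 - (-126)*15) - 10587) = -1790392117/((-2 - 14*(-135)) - 10587) = -1790392117/((-2 + 1890) - 10587) = -1790392117/(1888 - 10587) = -1790392117/(-8699) = -1790392117*(-1/8699) = 1790392117/8699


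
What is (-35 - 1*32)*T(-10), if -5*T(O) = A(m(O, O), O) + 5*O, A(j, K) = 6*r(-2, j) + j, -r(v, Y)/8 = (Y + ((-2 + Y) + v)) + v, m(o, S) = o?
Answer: 79596/5 ≈ 15919.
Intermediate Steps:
r(v, Y) = 16 - 16*Y - 16*v (r(v, Y) = -8*((Y + ((-2 + Y) + v)) + v) = -8*((Y + (-2 + Y + v)) + v) = -8*((-2 + v + 2*Y) + v) = -8*(-2 + 2*Y + 2*v) = 16 - 16*Y - 16*v)
A(j, K) = 288 - 95*j (A(j, K) = 6*(16 - 16*j - 16*(-2)) + j = 6*(16 - 16*j + 32) + j = 6*(48 - 16*j) + j = (288 - 96*j) + j = 288 - 95*j)
T(O) = -288/5 + 18*O (T(O) = -((288 - 95*O) + 5*O)/5 = -(288 - 90*O)/5 = -288/5 + 18*O)
(-35 - 1*32)*T(-10) = (-35 - 1*32)*(-288/5 + 18*(-10)) = (-35 - 32)*(-288/5 - 180) = -67*(-1188/5) = 79596/5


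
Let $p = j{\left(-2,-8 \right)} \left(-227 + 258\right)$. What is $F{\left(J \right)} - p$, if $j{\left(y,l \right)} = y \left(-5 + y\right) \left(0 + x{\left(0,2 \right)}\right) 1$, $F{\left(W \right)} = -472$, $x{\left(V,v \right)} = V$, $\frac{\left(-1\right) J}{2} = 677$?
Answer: $-472$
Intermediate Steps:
$J = -1354$ ($J = \left(-2\right) 677 = -1354$)
$j{\left(y,l \right)} = 0$ ($j{\left(y,l \right)} = y \left(-5 + y\right) \left(0 + 0\right) 1 = y \left(-5 + y\right) 0 \cdot 1 = y 0 \cdot 1 = 0 \cdot 1 = 0$)
$p = 0$ ($p = 0 \left(-227 + 258\right) = 0 \cdot 31 = 0$)
$F{\left(J \right)} - p = -472 - 0 = -472 + 0 = -472$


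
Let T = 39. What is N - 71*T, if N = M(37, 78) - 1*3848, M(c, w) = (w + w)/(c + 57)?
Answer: -310921/47 ≈ -6615.3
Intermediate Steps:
M(c, w) = 2*w/(57 + c) (M(c, w) = (2*w)/(57 + c) = 2*w/(57 + c))
N = -180778/47 (N = 2*78/(57 + 37) - 1*3848 = 2*78/94 - 3848 = 2*78*(1/94) - 3848 = 78/47 - 3848 = -180778/47 ≈ -3846.3)
N - 71*T = -180778/47 - 71*39 = -180778/47 - 1*2769 = -180778/47 - 2769 = -310921/47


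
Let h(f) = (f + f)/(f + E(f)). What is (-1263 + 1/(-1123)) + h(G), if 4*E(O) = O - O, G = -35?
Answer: -1416104/1123 ≈ -1261.0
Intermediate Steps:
E(O) = 0 (E(O) = (O - O)/4 = (¼)*0 = 0)
h(f) = 2 (h(f) = (f + f)/(f + 0) = (2*f)/f = 2)
(-1263 + 1/(-1123)) + h(G) = (-1263 + 1/(-1123)) + 2 = (-1263 - 1/1123) + 2 = -1418350/1123 + 2 = -1416104/1123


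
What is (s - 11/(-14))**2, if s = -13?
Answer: 29241/196 ≈ 149.19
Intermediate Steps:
(s - 11/(-14))**2 = (-13 - 11/(-14))**2 = (-13 - 11*(-1/14))**2 = (-13 + 11/14)**2 = (-171/14)**2 = 29241/196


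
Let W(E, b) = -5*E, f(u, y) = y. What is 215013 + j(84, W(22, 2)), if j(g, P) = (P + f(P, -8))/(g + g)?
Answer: 18061033/84 ≈ 2.1501e+5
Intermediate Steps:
j(g, P) = (-8 + P)/(2*g) (j(g, P) = (P - 8)/(g + g) = (-8 + P)/((2*g)) = (-8 + P)*(1/(2*g)) = (-8 + P)/(2*g))
215013 + j(84, W(22, 2)) = 215013 + (½)*(-8 - 5*22)/84 = 215013 + (½)*(1/84)*(-8 - 110) = 215013 + (½)*(1/84)*(-118) = 215013 - 59/84 = 18061033/84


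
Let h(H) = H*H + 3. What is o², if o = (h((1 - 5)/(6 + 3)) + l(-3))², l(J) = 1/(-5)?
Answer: 2172074649616/26904200625 ≈ 80.734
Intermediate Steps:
h(H) = 3 + H² (h(H) = H² + 3 = 3 + H²)
l(J) = -⅕
o = 1473796/164025 (o = ((3 + ((1 - 5)/(6 + 3))²) - ⅕)² = ((3 + (-4/9)²) - ⅕)² = ((3 + 16/81) - ⅕)² = (259/81 - ⅕)² = (1214/405)² = 1473796/164025 ≈ 8.9852)
o² = (1473796/164025)² = 2172074649616/26904200625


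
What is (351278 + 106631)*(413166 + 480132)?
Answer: 409049193882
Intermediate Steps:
(351278 + 106631)*(413166 + 480132) = 457909*893298 = 409049193882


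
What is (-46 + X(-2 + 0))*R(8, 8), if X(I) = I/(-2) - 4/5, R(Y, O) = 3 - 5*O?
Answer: 8473/5 ≈ 1694.6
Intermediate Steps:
X(I) = -4/5 - I/2 (X(I) = I*(-1/2) - 4*1/5 = -I/2 - 4/5 = -4/5 - I/2)
(-46 + X(-2 + 0))*R(8, 8) = (-46 + (-4/5 - (-2 + 0)/2))*(3 - 5*8) = (-46 + (-4/5 - 1/2*(-2)))*(3 - 40) = (-46 + (-4/5 + 1))*(-37) = (-46 + 1/5)*(-37) = -229/5*(-37) = 8473/5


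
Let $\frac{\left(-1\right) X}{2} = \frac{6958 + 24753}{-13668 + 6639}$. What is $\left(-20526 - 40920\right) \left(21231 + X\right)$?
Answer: $- \frac{277989377302}{213} \approx -1.3051 \cdot 10^{9}$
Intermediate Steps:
$X = \frac{63422}{7029}$ ($X = - 2 \frac{6958 + 24753}{-13668 + 6639} = - 2 \frac{31711}{-7029} = - 2 \cdot 31711 \left(- \frac{1}{7029}\right) = \left(-2\right) \left(- \frac{31711}{7029}\right) = \frac{63422}{7029} \approx 9.0229$)
$\left(-20526 - 40920\right) \left(21231 + X\right) = \left(-20526 - 40920\right) \left(21231 + \frac{63422}{7029}\right) = \left(-61446\right) \frac{149296121}{7029} = - \frac{277989377302}{213}$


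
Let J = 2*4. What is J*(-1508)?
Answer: -12064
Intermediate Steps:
J = 8
J*(-1508) = 8*(-1508) = -12064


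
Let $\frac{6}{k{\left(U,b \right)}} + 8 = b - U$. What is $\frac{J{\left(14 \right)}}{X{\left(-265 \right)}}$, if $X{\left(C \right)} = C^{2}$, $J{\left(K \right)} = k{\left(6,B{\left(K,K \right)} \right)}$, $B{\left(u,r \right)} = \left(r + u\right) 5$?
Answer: $\frac{1}{1474725} \approx 6.7809 \cdot 10^{-7}$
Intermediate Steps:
$B{\left(u,r \right)} = 5 r + 5 u$
$k{\left(U,b \right)} = \frac{6}{-8 + b - U}$ ($k{\left(U,b \right)} = \frac{6}{-8 - \left(U - b\right)} = \frac{6}{-8 + b - U}$)
$J{\left(K \right)} = \frac{6}{-14 + 10 K}$ ($J{\left(K \right)} = \frac{6}{-8 + \left(5 K + 5 K\right) - 6} = \frac{6}{-8 + 10 K - 6} = \frac{6}{-14 + 10 K}$)
$\frac{J{\left(14 \right)}}{X{\left(-265 \right)}} = \frac{3 \frac{1}{-7 + 5 \cdot 14}}{\left(-265\right)^{2}} = \frac{3 \frac{1}{-7 + 70}}{70225} = \frac{3}{63} \cdot \frac{1}{70225} = 3 \cdot \frac{1}{63} \cdot \frac{1}{70225} = \frac{1}{21} \cdot \frac{1}{70225} = \frac{1}{1474725}$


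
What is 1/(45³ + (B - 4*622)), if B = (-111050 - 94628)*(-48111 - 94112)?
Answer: 1/29252230831 ≈ 3.4185e-11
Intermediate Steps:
B = 29252142194 (B = -205678*(-142223) = 29252142194)
1/(45³ + (B - 4*622)) = 1/(45³ + (29252142194 - 4*622)) = 1/(91125 + (29252142194 - 2488)) = 1/(91125 + 29252139706) = 1/29252230831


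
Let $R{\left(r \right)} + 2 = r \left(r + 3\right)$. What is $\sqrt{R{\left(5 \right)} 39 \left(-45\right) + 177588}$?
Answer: $3 \sqrt{12322} \approx 333.01$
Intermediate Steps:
$R{\left(r \right)} = -2 + r \left(3 + r\right)$ ($R{\left(r \right)} = -2 + r \left(r + 3\right) = -2 + r \left(3 + r\right)$)
$\sqrt{R{\left(5 \right)} 39 \left(-45\right) + 177588} = \sqrt{\left(-2 + 5^{2} + 3 \cdot 5\right) 39 \left(-45\right) + 177588} = \sqrt{\left(-2 + 25 + 15\right) 39 \left(-45\right) + 177588} = \sqrt{38 \cdot 39 \left(-45\right) + 177588} = \sqrt{1482 \left(-45\right) + 177588} = \sqrt{-66690 + 177588} = \sqrt{110898} = 3 \sqrt{12322}$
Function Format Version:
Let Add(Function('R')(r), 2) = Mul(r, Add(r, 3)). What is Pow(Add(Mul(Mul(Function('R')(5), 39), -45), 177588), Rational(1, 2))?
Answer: Mul(3, Pow(12322, Rational(1, 2))) ≈ 333.01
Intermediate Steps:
Function('R')(r) = Add(-2, Mul(r, Add(3, r))) (Function('R')(r) = Add(-2, Mul(r, Add(r, 3))) = Add(-2, Mul(r, Add(3, r))))
Pow(Add(Mul(Mul(Function('R')(5), 39), -45), 177588), Rational(1, 2)) = Pow(Add(Mul(Mul(Add(-2, Pow(5, 2), Mul(3, 5)), 39), -45), 177588), Rational(1, 2)) = Pow(Add(Mul(Mul(Add(-2, 25, 15), 39), -45), 177588), Rational(1, 2)) = Pow(Add(Mul(Mul(38, 39), -45), 177588), Rational(1, 2)) = Pow(Add(Mul(1482, -45), 177588), Rational(1, 2)) = Pow(Add(-66690, 177588), Rational(1, 2)) = Pow(110898, Rational(1, 2)) = Mul(3, Pow(12322, Rational(1, 2)))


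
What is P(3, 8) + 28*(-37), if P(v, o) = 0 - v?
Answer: -1039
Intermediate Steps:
P(v, o) = -v
P(3, 8) + 28*(-37) = -1*3 + 28*(-37) = -3 - 1036 = -1039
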